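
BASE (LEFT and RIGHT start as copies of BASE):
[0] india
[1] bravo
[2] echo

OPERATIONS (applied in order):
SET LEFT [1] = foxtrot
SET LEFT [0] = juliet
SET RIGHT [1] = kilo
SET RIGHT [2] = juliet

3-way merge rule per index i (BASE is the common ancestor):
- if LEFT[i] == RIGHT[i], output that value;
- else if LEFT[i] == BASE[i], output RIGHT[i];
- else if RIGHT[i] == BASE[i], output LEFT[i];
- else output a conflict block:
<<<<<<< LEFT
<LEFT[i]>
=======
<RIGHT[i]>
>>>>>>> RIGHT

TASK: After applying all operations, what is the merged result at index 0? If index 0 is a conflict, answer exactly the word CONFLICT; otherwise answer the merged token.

Final LEFT:  [juliet, foxtrot, echo]
Final RIGHT: [india, kilo, juliet]
i=0: L=juliet, R=india=BASE -> take LEFT -> juliet
i=1: BASE=bravo L=foxtrot R=kilo all differ -> CONFLICT
i=2: L=echo=BASE, R=juliet -> take RIGHT -> juliet
Index 0 -> juliet

Answer: juliet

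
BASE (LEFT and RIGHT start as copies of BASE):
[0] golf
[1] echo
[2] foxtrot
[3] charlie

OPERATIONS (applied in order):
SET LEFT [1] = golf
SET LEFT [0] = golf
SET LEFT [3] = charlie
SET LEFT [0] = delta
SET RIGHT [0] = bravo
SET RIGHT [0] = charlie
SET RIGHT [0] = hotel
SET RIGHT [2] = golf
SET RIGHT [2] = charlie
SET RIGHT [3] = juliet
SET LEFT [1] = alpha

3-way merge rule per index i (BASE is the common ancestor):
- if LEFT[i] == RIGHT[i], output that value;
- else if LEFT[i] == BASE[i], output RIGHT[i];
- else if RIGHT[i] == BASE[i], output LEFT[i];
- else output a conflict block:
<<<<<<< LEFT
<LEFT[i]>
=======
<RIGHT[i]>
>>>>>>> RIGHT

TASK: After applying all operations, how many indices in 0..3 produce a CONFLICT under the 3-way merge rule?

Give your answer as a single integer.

Answer: 1

Derivation:
Final LEFT:  [delta, alpha, foxtrot, charlie]
Final RIGHT: [hotel, echo, charlie, juliet]
i=0: BASE=golf L=delta R=hotel all differ -> CONFLICT
i=1: L=alpha, R=echo=BASE -> take LEFT -> alpha
i=2: L=foxtrot=BASE, R=charlie -> take RIGHT -> charlie
i=3: L=charlie=BASE, R=juliet -> take RIGHT -> juliet
Conflict count: 1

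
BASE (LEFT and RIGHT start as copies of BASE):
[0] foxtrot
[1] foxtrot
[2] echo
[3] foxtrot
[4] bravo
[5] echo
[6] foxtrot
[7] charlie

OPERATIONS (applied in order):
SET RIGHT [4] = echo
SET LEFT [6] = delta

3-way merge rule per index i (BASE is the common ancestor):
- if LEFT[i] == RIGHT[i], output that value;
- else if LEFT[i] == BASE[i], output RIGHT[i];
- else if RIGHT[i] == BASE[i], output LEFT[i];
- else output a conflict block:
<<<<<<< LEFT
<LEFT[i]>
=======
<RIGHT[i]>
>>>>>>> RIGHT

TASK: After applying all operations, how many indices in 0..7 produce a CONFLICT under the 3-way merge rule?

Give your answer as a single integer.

Answer: 0

Derivation:
Final LEFT:  [foxtrot, foxtrot, echo, foxtrot, bravo, echo, delta, charlie]
Final RIGHT: [foxtrot, foxtrot, echo, foxtrot, echo, echo, foxtrot, charlie]
i=0: L=foxtrot R=foxtrot -> agree -> foxtrot
i=1: L=foxtrot R=foxtrot -> agree -> foxtrot
i=2: L=echo R=echo -> agree -> echo
i=3: L=foxtrot R=foxtrot -> agree -> foxtrot
i=4: L=bravo=BASE, R=echo -> take RIGHT -> echo
i=5: L=echo R=echo -> agree -> echo
i=6: L=delta, R=foxtrot=BASE -> take LEFT -> delta
i=7: L=charlie R=charlie -> agree -> charlie
Conflict count: 0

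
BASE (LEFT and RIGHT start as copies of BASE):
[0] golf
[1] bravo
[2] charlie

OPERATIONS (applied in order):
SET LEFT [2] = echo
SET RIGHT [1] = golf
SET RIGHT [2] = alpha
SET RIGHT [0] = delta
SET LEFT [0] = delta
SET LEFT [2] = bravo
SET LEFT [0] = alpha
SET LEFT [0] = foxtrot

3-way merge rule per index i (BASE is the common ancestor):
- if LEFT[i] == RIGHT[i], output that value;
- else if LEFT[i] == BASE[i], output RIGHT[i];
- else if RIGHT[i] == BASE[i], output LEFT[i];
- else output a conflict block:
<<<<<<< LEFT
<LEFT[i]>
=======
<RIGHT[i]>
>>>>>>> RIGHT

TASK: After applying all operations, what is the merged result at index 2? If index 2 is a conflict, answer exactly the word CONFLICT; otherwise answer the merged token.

Answer: CONFLICT

Derivation:
Final LEFT:  [foxtrot, bravo, bravo]
Final RIGHT: [delta, golf, alpha]
i=0: BASE=golf L=foxtrot R=delta all differ -> CONFLICT
i=1: L=bravo=BASE, R=golf -> take RIGHT -> golf
i=2: BASE=charlie L=bravo R=alpha all differ -> CONFLICT
Index 2 -> CONFLICT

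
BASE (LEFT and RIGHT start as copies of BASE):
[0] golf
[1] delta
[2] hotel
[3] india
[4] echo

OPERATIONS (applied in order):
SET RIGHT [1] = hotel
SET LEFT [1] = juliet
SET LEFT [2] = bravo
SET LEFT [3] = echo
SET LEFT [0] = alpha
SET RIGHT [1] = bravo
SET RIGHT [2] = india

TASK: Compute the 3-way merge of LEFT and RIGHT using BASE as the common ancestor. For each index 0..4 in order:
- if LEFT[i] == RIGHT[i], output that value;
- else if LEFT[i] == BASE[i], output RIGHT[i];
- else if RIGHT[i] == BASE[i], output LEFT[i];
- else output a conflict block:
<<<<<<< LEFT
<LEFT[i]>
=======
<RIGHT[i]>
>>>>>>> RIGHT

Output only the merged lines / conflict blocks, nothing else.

Answer: alpha
<<<<<<< LEFT
juliet
=======
bravo
>>>>>>> RIGHT
<<<<<<< LEFT
bravo
=======
india
>>>>>>> RIGHT
echo
echo

Derivation:
Final LEFT:  [alpha, juliet, bravo, echo, echo]
Final RIGHT: [golf, bravo, india, india, echo]
i=0: L=alpha, R=golf=BASE -> take LEFT -> alpha
i=1: BASE=delta L=juliet R=bravo all differ -> CONFLICT
i=2: BASE=hotel L=bravo R=india all differ -> CONFLICT
i=3: L=echo, R=india=BASE -> take LEFT -> echo
i=4: L=echo R=echo -> agree -> echo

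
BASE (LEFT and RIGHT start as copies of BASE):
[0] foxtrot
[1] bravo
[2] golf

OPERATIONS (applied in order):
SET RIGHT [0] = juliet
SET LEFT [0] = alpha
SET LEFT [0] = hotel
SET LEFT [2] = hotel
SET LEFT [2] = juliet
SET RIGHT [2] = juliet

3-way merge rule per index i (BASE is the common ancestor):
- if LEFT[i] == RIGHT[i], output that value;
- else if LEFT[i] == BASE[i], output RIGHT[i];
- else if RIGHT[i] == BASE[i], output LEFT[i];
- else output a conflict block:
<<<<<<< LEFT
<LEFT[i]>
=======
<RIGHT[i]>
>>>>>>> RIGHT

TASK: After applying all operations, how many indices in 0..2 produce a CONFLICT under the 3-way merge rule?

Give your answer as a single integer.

Final LEFT:  [hotel, bravo, juliet]
Final RIGHT: [juliet, bravo, juliet]
i=0: BASE=foxtrot L=hotel R=juliet all differ -> CONFLICT
i=1: L=bravo R=bravo -> agree -> bravo
i=2: L=juliet R=juliet -> agree -> juliet
Conflict count: 1

Answer: 1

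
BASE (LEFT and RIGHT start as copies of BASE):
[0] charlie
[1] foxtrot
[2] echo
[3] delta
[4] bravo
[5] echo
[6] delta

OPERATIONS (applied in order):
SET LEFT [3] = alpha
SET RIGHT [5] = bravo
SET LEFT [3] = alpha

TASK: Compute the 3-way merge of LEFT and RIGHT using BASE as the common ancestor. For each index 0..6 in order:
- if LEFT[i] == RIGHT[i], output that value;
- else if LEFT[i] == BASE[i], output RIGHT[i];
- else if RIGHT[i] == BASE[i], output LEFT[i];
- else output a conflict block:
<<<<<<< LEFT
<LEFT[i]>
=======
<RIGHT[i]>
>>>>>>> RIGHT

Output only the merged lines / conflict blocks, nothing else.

Final LEFT:  [charlie, foxtrot, echo, alpha, bravo, echo, delta]
Final RIGHT: [charlie, foxtrot, echo, delta, bravo, bravo, delta]
i=0: L=charlie R=charlie -> agree -> charlie
i=1: L=foxtrot R=foxtrot -> agree -> foxtrot
i=2: L=echo R=echo -> agree -> echo
i=3: L=alpha, R=delta=BASE -> take LEFT -> alpha
i=4: L=bravo R=bravo -> agree -> bravo
i=5: L=echo=BASE, R=bravo -> take RIGHT -> bravo
i=6: L=delta R=delta -> agree -> delta

Answer: charlie
foxtrot
echo
alpha
bravo
bravo
delta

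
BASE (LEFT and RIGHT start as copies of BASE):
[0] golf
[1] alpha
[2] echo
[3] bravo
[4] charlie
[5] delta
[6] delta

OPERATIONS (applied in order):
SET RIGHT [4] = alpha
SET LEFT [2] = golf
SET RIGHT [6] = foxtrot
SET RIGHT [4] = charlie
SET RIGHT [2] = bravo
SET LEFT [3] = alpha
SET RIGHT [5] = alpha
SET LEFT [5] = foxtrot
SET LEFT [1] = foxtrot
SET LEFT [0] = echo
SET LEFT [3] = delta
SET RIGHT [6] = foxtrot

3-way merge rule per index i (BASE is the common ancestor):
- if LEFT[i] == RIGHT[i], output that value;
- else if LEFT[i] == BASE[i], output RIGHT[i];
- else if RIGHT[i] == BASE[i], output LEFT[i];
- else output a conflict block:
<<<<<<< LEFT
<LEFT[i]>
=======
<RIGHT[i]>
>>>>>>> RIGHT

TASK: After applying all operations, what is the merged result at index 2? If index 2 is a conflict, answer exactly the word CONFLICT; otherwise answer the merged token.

Answer: CONFLICT

Derivation:
Final LEFT:  [echo, foxtrot, golf, delta, charlie, foxtrot, delta]
Final RIGHT: [golf, alpha, bravo, bravo, charlie, alpha, foxtrot]
i=0: L=echo, R=golf=BASE -> take LEFT -> echo
i=1: L=foxtrot, R=alpha=BASE -> take LEFT -> foxtrot
i=2: BASE=echo L=golf R=bravo all differ -> CONFLICT
i=3: L=delta, R=bravo=BASE -> take LEFT -> delta
i=4: L=charlie R=charlie -> agree -> charlie
i=5: BASE=delta L=foxtrot R=alpha all differ -> CONFLICT
i=6: L=delta=BASE, R=foxtrot -> take RIGHT -> foxtrot
Index 2 -> CONFLICT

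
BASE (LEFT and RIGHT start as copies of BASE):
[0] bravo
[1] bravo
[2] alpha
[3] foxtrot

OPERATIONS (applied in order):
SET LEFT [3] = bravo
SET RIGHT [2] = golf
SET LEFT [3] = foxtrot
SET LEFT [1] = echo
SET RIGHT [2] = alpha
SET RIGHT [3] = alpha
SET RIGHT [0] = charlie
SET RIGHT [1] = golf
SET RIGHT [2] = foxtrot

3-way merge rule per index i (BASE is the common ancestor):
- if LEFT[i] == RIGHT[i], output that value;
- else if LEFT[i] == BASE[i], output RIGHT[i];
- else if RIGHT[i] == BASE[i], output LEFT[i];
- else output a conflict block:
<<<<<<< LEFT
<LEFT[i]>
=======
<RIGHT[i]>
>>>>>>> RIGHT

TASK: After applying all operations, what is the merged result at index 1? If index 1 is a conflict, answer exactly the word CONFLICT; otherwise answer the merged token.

Final LEFT:  [bravo, echo, alpha, foxtrot]
Final RIGHT: [charlie, golf, foxtrot, alpha]
i=0: L=bravo=BASE, R=charlie -> take RIGHT -> charlie
i=1: BASE=bravo L=echo R=golf all differ -> CONFLICT
i=2: L=alpha=BASE, R=foxtrot -> take RIGHT -> foxtrot
i=3: L=foxtrot=BASE, R=alpha -> take RIGHT -> alpha
Index 1 -> CONFLICT

Answer: CONFLICT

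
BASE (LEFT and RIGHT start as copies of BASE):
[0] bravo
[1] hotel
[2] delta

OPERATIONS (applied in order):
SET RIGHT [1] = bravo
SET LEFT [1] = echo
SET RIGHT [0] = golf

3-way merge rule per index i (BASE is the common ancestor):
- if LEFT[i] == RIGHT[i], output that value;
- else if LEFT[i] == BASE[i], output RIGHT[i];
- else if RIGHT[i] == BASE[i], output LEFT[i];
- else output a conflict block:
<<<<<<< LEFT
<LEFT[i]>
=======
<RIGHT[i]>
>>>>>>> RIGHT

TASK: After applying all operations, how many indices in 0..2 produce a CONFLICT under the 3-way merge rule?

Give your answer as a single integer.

Answer: 1

Derivation:
Final LEFT:  [bravo, echo, delta]
Final RIGHT: [golf, bravo, delta]
i=0: L=bravo=BASE, R=golf -> take RIGHT -> golf
i=1: BASE=hotel L=echo R=bravo all differ -> CONFLICT
i=2: L=delta R=delta -> agree -> delta
Conflict count: 1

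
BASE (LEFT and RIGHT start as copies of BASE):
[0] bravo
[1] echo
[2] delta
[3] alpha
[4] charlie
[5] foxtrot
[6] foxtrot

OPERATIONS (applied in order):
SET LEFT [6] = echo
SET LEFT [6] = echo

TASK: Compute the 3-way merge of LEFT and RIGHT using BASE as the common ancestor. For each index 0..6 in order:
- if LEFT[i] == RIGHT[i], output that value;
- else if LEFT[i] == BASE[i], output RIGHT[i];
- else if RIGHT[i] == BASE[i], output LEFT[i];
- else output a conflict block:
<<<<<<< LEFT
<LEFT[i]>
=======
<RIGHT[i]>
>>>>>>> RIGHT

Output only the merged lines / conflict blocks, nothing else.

Answer: bravo
echo
delta
alpha
charlie
foxtrot
echo

Derivation:
Final LEFT:  [bravo, echo, delta, alpha, charlie, foxtrot, echo]
Final RIGHT: [bravo, echo, delta, alpha, charlie, foxtrot, foxtrot]
i=0: L=bravo R=bravo -> agree -> bravo
i=1: L=echo R=echo -> agree -> echo
i=2: L=delta R=delta -> agree -> delta
i=3: L=alpha R=alpha -> agree -> alpha
i=4: L=charlie R=charlie -> agree -> charlie
i=5: L=foxtrot R=foxtrot -> agree -> foxtrot
i=6: L=echo, R=foxtrot=BASE -> take LEFT -> echo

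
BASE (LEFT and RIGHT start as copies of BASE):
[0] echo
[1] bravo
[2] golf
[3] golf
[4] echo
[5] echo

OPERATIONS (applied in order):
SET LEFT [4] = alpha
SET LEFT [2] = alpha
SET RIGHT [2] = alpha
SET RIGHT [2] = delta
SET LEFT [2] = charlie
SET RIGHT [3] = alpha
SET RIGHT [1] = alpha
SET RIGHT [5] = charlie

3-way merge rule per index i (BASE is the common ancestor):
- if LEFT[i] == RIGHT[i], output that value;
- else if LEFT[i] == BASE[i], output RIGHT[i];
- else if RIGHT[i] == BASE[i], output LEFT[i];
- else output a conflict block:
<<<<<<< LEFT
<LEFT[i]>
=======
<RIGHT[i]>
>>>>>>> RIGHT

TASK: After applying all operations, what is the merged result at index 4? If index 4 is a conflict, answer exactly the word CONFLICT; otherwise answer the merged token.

Final LEFT:  [echo, bravo, charlie, golf, alpha, echo]
Final RIGHT: [echo, alpha, delta, alpha, echo, charlie]
i=0: L=echo R=echo -> agree -> echo
i=1: L=bravo=BASE, R=alpha -> take RIGHT -> alpha
i=2: BASE=golf L=charlie R=delta all differ -> CONFLICT
i=3: L=golf=BASE, R=alpha -> take RIGHT -> alpha
i=4: L=alpha, R=echo=BASE -> take LEFT -> alpha
i=5: L=echo=BASE, R=charlie -> take RIGHT -> charlie
Index 4 -> alpha

Answer: alpha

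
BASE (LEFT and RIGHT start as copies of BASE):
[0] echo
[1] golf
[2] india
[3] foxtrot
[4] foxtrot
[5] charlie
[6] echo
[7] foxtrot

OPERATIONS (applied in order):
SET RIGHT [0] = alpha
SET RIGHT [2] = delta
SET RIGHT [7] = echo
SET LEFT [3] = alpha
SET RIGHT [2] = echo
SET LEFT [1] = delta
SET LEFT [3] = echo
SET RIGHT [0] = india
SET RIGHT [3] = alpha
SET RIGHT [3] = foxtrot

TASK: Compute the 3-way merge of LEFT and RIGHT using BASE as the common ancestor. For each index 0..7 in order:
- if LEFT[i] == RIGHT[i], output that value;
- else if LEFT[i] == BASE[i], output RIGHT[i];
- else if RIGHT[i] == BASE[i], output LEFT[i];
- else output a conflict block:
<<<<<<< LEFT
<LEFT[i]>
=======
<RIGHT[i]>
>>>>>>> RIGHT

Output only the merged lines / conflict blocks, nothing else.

Final LEFT:  [echo, delta, india, echo, foxtrot, charlie, echo, foxtrot]
Final RIGHT: [india, golf, echo, foxtrot, foxtrot, charlie, echo, echo]
i=0: L=echo=BASE, R=india -> take RIGHT -> india
i=1: L=delta, R=golf=BASE -> take LEFT -> delta
i=2: L=india=BASE, R=echo -> take RIGHT -> echo
i=3: L=echo, R=foxtrot=BASE -> take LEFT -> echo
i=4: L=foxtrot R=foxtrot -> agree -> foxtrot
i=5: L=charlie R=charlie -> agree -> charlie
i=6: L=echo R=echo -> agree -> echo
i=7: L=foxtrot=BASE, R=echo -> take RIGHT -> echo

Answer: india
delta
echo
echo
foxtrot
charlie
echo
echo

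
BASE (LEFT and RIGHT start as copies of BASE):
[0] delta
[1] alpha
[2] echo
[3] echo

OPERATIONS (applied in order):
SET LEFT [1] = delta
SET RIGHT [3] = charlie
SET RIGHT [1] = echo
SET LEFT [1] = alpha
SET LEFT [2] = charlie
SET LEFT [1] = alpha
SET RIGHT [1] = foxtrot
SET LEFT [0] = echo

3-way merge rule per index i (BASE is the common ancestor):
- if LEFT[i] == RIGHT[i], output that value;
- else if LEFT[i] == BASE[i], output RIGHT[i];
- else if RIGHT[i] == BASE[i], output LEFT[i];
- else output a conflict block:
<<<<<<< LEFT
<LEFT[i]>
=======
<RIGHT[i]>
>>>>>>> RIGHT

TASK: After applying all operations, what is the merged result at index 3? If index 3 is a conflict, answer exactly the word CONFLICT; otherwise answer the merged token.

Final LEFT:  [echo, alpha, charlie, echo]
Final RIGHT: [delta, foxtrot, echo, charlie]
i=0: L=echo, R=delta=BASE -> take LEFT -> echo
i=1: L=alpha=BASE, R=foxtrot -> take RIGHT -> foxtrot
i=2: L=charlie, R=echo=BASE -> take LEFT -> charlie
i=3: L=echo=BASE, R=charlie -> take RIGHT -> charlie
Index 3 -> charlie

Answer: charlie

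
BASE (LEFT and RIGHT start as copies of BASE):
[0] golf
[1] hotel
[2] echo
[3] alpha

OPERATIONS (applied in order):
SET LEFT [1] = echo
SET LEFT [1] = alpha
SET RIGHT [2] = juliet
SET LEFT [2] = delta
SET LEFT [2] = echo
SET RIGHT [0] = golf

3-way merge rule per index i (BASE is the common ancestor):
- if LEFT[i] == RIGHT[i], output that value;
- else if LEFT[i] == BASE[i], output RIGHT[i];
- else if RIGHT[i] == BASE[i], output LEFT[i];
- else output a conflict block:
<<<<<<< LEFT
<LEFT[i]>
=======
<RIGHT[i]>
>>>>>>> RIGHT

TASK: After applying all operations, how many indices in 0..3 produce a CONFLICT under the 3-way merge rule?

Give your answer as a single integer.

Answer: 0

Derivation:
Final LEFT:  [golf, alpha, echo, alpha]
Final RIGHT: [golf, hotel, juliet, alpha]
i=0: L=golf R=golf -> agree -> golf
i=1: L=alpha, R=hotel=BASE -> take LEFT -> alpha
i=2: L=echo=BASE, R=juliet -> take RIGHT -> juliet
i=3: L=alpha R=alpha -> agree -> alpha
Conflict count: 0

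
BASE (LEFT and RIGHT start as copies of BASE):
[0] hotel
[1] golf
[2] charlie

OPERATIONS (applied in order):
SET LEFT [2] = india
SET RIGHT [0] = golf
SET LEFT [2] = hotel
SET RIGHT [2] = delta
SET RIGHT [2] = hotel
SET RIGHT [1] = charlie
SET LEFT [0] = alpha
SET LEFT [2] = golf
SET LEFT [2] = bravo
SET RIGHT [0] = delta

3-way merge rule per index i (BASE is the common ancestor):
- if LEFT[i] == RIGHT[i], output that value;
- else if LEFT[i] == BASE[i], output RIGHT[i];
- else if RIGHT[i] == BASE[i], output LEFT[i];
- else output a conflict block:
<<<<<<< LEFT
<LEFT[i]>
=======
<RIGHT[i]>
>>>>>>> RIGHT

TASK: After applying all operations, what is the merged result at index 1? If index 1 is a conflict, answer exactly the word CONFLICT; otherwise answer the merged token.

Answer: charlie

Derivation:
Final LEFT:  [alpha, golf, bravo]
Final RIGHT: [delta, charlie, hotel]
i=0: BASE=hotel L=alpha R=delta all differ -> CONFLICT
i=1: L=golf=BASE, R=charlie -> take RIGHT -> charlie
i=2: BASE=charlie L=bravo R=hotel all differ -> CONFLICT
Index 1 -> charlie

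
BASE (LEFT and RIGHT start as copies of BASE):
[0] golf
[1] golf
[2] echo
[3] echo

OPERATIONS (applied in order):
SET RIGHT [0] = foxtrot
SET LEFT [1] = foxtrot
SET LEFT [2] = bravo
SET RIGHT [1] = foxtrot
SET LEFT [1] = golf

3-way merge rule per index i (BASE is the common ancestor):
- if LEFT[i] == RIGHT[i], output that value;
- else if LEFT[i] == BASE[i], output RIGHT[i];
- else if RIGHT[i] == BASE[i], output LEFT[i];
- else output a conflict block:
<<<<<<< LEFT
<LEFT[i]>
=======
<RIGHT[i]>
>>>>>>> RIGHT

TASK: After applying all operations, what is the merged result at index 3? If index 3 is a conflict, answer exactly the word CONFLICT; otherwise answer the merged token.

Answer: echo

Derivation:
Final LEFT:  [golf, golf, bravo, echo]
Final RIGHT: [foxtrot, foxtrot, echo, echo]
i=0: L=golf=BASE, R=foxtrot -> take RIGHT -> foxtrot
i=1: L=golf=BASE, R=foxtrot -> take RIGHT -> foxtrot
i=2: L=bravo, R=echo=BASE -> take LEFT -> bravo
i=3: L=echo R=echo -> agree -> echo
Index 3 -> echo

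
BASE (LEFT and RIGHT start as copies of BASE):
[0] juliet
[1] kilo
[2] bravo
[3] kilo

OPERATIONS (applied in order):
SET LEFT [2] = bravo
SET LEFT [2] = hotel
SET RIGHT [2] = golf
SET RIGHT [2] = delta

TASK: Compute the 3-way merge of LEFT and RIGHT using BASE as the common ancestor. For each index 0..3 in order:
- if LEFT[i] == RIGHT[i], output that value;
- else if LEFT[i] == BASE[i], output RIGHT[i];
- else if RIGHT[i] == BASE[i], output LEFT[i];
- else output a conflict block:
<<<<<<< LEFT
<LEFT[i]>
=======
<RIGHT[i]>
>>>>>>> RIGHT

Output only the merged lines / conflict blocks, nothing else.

Answer: juliet
kilo
<<<<<<< LEFT
hotel
=======
delta
>>>>>>> RIGHT
kilo

Derivation:
Final LEFT:  [juliet, kilo, hotel, kilo]
Final RIGHT: [juliet, kilo, delta, kilo]
i=0: L=juliet R=juliet -> agree -> juliet
i=1: L=kilo R=kilo -> agree -> kilo
i=2: BASE=bravo L=hotel R=delta all differ -> CONFLICT
i=3: L=kilo R=kilo -> agree -> kilo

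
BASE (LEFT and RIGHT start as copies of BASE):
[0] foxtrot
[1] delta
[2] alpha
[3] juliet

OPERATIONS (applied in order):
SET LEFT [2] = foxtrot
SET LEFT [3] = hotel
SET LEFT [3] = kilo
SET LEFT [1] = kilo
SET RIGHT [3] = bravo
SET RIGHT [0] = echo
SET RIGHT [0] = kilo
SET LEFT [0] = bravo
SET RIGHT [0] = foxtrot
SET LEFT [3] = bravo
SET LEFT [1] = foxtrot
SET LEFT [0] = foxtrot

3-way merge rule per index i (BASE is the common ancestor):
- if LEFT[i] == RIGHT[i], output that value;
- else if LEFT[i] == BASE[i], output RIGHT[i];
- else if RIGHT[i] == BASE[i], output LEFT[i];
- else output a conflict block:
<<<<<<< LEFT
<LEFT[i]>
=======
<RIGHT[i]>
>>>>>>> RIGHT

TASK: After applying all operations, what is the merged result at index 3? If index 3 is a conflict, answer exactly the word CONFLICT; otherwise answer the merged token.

Answer: bravo

Derivation:
Final LEFT:  [foxtrot, foxtrot, foxtrot, bravo]
Final RIGHT: [foxtrot, delta, alpha, bravo]
i=0: L=foxtrot R=foxtrot -> agree -> foxtrot
i=1: L=foxtrot, R=delta=BASE -> take LEFT -> foxtrot
i=2: L=foxtrot, R=alpha=BASE -> take LEFT -> foxtrot
i=3: L=bravo R=bravo -> agree -> bravo
Index 3 -> bravo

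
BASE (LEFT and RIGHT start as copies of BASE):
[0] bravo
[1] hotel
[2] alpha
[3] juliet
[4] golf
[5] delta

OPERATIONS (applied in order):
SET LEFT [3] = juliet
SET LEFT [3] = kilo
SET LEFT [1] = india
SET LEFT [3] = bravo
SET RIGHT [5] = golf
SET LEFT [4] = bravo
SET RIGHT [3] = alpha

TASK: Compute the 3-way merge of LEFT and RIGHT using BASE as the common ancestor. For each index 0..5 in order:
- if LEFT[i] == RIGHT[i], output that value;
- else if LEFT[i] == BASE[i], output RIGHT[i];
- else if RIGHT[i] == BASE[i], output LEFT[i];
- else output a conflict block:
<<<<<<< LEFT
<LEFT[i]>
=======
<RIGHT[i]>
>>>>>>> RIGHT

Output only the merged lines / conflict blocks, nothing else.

Answer: bravo
india
alpha
<<<<<<< LEFT
bravo
=======
alpha
>>>>>>> RIGHT
bravo
golf

Derivation:
Final LEFT:  [bravo, india, alpha, bravo, bravo, delta]
Final RIGHT: [bravo, hotel, alpha, alpha, golf, golf]
i=0: L=bravo R=bravo -> agree -> bravo
i=1: L=india, R=hotel=BASE -> take LEFT -> india
i=2: L=alpha R=alpha -> agree -> alpha
i=3: BASE=juliet L=bravo R=alpha all differ -> CONFLICT
i=4: L=bravo, R=golf=BASE -> take LEFT -> bravo
i=5: L=delta=BASE, R=golf -> take RIGHT -> golf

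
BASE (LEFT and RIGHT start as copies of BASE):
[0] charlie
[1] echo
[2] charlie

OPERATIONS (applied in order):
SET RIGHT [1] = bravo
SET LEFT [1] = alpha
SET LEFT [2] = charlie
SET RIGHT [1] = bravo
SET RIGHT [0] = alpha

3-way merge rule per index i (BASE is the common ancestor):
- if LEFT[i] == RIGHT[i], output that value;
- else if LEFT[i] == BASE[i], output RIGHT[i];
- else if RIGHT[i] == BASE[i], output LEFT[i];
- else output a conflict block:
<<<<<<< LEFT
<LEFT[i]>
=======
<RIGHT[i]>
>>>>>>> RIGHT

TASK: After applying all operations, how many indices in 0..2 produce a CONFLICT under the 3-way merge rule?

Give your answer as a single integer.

Final LEFT:  [charlie, alpha, charlie]
Final RIGHT: [alpha, bravo, charlie]
i=0: L=charlie=BASE, R=alpha -> take RIGHT -> alpha
i=1: BASE=echo L=alpha R=bravo all differ -> CONFLICT
i=2: L=charlie R=charlie -> agree -> charlie
Conflict count: 1

Answer: 1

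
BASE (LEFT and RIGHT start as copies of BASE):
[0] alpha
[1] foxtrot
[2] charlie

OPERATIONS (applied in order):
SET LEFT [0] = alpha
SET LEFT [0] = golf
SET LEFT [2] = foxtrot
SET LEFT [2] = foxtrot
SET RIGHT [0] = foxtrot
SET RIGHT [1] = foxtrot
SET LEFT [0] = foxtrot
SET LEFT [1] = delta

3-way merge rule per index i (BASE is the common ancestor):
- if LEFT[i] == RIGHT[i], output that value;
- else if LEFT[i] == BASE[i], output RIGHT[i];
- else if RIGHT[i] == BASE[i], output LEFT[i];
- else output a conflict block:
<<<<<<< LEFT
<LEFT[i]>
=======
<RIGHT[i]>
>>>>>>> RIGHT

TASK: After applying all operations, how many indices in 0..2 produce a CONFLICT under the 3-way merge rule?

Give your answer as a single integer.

Final LEFT:  [foxtrot, delta, foxtrot]
Final RIGHT: [foxtrot, foxtrot, charlie]
i=0: L=foxtrot R=foxtrot -> agree -> foxtrot
i=1: L=delta, R=foxtrot=BASE -> take LEFT -> delta
i=2: L=foxtrot, R=charlie=BASE -> take LEFT -> foxtrot
Conflict count: 0

Answer: 0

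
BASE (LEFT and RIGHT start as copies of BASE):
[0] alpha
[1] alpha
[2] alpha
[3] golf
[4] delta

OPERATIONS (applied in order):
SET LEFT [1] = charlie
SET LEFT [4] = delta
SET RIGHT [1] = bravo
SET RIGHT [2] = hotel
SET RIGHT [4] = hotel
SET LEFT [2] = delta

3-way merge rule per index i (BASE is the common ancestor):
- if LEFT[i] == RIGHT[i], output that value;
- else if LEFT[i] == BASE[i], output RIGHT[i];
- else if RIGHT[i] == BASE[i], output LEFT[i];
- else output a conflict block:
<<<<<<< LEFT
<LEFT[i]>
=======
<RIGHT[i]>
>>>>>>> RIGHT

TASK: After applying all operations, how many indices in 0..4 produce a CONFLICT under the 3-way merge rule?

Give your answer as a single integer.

Answer: 2

Derivation:
Final LEFT:  [alpha, charlie, delta, golf, delta]
Final RIGHT: [alpha, bravo, hotel, golf, hotel]
i=0: L=alpha R=alpha -> agree -> alpha
i=1: BASE=alpha L=charlie R=bravo all differ -> CONFLICT
i=2: BASE=alpha L=delta R=hotel all differ -> CONFLICT
i=3: L=golf R=golf -> agree -> golf
i=4: L=delta=BASE, R=hotel -> take RIGHT -> hotel
Conflict count: 2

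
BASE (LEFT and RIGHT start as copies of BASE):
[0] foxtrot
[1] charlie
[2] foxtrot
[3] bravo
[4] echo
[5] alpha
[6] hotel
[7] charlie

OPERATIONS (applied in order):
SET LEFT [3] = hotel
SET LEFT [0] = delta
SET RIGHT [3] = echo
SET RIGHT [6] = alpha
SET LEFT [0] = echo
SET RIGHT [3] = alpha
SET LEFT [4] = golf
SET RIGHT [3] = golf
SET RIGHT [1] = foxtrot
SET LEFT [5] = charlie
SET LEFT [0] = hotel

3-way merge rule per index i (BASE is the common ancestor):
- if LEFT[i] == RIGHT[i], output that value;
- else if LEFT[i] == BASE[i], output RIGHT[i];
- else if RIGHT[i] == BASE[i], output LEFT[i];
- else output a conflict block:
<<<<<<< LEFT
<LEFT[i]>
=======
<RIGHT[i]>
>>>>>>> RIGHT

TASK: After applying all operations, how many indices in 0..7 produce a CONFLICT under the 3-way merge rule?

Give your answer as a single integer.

Final LEFT:  [hotel, charlie, foxtrot, hotel, golf, charlie, hotel, charlie]
Final RIGHT: [foxtrot, foxtrot, foxtrot, golf, echo, alpha, alpha, charlie]
i=0: L=hotel, R=foxtrot=BASE -> take LEFT -> hotel
i=1: L=charlie=BASE, R=foxtrot -> take RIGHT -> foxtrot
i=2: L=foxtrot R=foxtrot -> agree -> foxtrot
i=3: BASE=bravo L=hotel R=golf all differ -> CONFLICT
i=4: L=golf, R=echo=BASE -> take LEFT -> golf
i=5: L=charlie, R=alpha=BASE -> take LEFT -> charlie
i=6: L=hotel=BASE, R=alpha -> take RIGHT -> alpha
i=7: L=charlie R=charlie -> agree -> charlie
Conflict count: 1

Answer: 1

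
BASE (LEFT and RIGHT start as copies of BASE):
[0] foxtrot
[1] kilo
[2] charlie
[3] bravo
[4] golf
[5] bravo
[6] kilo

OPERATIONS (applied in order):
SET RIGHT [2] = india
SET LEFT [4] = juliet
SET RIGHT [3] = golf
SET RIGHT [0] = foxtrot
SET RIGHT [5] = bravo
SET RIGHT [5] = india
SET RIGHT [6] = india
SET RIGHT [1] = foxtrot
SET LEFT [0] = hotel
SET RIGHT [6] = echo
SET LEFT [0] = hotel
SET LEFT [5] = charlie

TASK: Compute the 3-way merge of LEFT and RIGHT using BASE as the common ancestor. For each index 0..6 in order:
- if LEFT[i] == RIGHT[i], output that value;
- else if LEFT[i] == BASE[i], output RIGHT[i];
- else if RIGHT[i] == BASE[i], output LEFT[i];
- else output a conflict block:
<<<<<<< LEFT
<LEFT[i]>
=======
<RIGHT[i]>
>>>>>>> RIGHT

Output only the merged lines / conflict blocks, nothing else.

Answer: hotel
foxtrot
india
golf
juliet
<<<<<<< LEFT
charlie
=======
india
>>>>>>> RIGHT
echo

Derivation:
Final LEFT:  [hotel, kilo, charlie, bravo, juliet, charlie, kilo]
Final RIGHT: [foxtrot, foxtrot, india, golf, golf, india, echo]
i=0: L=hotel, R=foxtrot=BASE -> take LEFT -> hotel
i=1: L=kilo=BASE, R=foxtrot -> take RIGHT -> foxtrot
i=2: L=charlie=BASE, R=india -> take RIGHT -> india
i=3: L=bravo=BASE, R=golf -> take RIGHT -> golf
i=4: L=juliet, R=golf=BASE -> take LEFT -> juliet
i=5: BASE=bravo L=charlie R=india all differ -> CONFLICT
i=6: L=kilo=BASE, R=echo -> take RIGHT -> echo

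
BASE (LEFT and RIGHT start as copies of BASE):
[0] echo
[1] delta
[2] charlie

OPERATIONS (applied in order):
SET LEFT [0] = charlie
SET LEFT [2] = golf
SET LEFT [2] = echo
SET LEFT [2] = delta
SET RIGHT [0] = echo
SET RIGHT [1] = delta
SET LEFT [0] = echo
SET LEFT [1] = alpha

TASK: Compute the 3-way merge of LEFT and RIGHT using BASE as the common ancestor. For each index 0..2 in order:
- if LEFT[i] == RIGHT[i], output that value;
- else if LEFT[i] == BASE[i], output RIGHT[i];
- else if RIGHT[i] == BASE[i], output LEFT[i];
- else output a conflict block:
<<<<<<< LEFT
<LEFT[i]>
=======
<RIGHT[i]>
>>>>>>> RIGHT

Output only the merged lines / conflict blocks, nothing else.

Final LEFT:  [echo, alpha, delta]
Final RIGHT: [echo, delta, charlie]
i=0: L=echo R=echo -> agree -> echo
i=1: L=alpha, R=delta=BASE -> take LEFT -> alpha
i=2: L=delta, R=charlie=BASE -> take LEFT -> delta

Answer: echo
alpha
delta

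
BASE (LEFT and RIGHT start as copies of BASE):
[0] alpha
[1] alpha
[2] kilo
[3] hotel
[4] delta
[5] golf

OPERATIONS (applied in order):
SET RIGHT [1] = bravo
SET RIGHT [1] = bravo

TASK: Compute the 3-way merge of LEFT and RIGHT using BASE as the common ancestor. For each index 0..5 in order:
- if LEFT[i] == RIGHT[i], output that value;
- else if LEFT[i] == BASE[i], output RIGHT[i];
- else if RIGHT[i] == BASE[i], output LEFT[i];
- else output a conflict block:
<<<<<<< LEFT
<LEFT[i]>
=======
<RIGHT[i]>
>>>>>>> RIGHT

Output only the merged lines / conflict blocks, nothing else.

Final LEFT:  [alpha, alpha, kilo, hotel, delta, golf]
Final RIGHT: [alpha, bravo, kilo, hotel, delta, golf]
i=0: L=alpha R=alpha -> agree -> alpha
i=1: L=alpha=BASE, R=bravo -> take RIGHT -> bravo
i=2: L=kilo R=kilo -> agree -> kilo
i=3: L=hotel R=hotel -> agree -> hotel
i=4: L=delta R=delta -> agree -> delta
i=5: L=golf R=golf -> agree -> golf

Answer: alpha
bravo
kilo
hotel
delta
golf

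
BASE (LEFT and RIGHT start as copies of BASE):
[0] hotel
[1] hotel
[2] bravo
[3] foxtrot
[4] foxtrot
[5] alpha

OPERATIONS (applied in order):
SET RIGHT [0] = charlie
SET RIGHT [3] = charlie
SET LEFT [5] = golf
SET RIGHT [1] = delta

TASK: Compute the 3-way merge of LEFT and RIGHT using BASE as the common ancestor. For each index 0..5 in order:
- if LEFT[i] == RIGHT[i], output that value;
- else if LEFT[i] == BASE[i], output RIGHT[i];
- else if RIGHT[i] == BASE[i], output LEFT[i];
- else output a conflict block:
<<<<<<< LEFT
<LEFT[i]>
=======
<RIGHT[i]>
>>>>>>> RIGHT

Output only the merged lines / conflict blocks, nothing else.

Final LEFT:  [hotel, hotel, bravo, foxtrot, foxtrot, golf]
Final RIGHT: [charlie, delta, bravo, charlie, foxtrot, alpha]
i=0: L=hotel=BASE, R=charlie -> take RIGHT -> charlie
i=1: L=hotel=BASE, R=delta -> take RIGHT -> delta
i=2: L=bravo R=bravo -> agree -> bravo
i=3: L=foxtrot=BASE, R=charlie -> take RIGHT -> charlie
i=4: L=foxtrot R=foxtrot -> agree -> foxtrot
i=5: L=golf, R=alpha=BASE -> take LEFT -> golf

Answer: charlie
delta
bravo
charlie
foxtrot
golf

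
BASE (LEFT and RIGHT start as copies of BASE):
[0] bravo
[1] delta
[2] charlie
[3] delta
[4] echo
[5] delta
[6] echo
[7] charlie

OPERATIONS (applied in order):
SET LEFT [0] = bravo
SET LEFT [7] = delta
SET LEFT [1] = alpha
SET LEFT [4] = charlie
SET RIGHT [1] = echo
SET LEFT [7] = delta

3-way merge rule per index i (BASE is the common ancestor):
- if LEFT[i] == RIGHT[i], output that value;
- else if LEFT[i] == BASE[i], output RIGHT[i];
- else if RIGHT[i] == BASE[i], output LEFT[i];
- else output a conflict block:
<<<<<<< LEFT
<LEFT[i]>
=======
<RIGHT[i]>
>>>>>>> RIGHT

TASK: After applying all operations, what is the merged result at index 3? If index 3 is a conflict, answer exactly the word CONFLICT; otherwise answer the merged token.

Final LEFT:  [bravo, alpha, charlie, delta, charlie, delta, echo, delta]
Final RIGHT: [bravo, echo, charlie, delta, echo, delta, echo, charlie]
i=0: L=bravo R=bravo -> agree -> bravo
i=1: BASE=delta L=alpha R=echo all differ -> CONFLICT
i=2: L=charlie R=charlie -> agree -> charlie
i=3: L=delta R=delta -> agree -> delta
i=4: L=charlie, R=echo=BASE -> take LEFT -> charlie
i=5: L=delta R=delta -> agree -> delta
i=6: L=echo R=echo -> agree -> echo
i=7: L=delta, R=charlie=BASE -> take LEFT -> delta
Index 3 -> delta

Answer: delta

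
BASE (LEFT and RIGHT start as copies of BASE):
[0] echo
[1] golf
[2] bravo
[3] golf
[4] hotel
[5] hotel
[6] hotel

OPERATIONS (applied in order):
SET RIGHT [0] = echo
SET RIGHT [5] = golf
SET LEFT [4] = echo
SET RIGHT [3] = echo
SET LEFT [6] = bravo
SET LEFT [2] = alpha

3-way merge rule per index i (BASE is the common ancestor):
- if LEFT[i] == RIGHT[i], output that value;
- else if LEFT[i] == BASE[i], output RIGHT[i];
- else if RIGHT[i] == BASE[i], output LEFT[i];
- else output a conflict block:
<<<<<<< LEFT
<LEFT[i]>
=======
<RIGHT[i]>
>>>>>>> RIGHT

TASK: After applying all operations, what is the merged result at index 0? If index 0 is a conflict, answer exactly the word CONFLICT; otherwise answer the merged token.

Answer: echo

Derivation:
Final LEFT:  [echo, golf, alpha, golf, echo, hotel, bravo]
Final RIGHT: [echo, golf, bravo, echo, hotel, golf, hotel]
i=0: L=echo R=echo -> agree -> echo
i=1: L=golf R=golf -> agree -> golf
i=2: L=alpha, R=bravo=BASE -> take LEFT -> alpha
i=3: L=golf=BASE, R=echo -> take RIGHT -> echo
i=4: L=echo, R=hotel=BASE -> take LEFT -> echo
i=5: L=hotel=BASE, R=golf -> take RIGHT -> golf
i=6: L=bravo, R=hotel=BASE -> take LEFT -> bravo
Index 0 -> echo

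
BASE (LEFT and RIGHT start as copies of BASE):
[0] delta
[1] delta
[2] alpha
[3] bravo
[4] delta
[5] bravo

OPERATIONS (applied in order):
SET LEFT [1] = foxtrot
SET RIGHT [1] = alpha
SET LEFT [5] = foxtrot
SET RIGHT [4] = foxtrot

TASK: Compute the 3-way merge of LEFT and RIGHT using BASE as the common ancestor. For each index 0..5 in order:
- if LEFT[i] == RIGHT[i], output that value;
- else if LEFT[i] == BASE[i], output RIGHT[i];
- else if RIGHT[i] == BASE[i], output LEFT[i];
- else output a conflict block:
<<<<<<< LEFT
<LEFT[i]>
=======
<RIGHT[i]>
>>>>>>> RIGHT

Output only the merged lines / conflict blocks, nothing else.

Answer: delta
<<<<<<< LEFT
foxtrot
=======
alpha
>>>>>>> RIGHT
alpha
bravo
foxtrot
foxtrot

Derivation:
Final LEFT:  [delta, foxtrot, alpha, bravo, delta, foxtrot]
Final RIGHT: [delta, alpha, alpha, bravo, foxtrot, bravo]
i=0: L=delta R=delta -> agree -> delta
i=1: BASE=delta L=foxtrot R=alpha all differ -> CONFLICT
i=2: L=alpha R=alpha -> agree -> alpha
i=3: L=bravo R=bravo -> agree -> bravo
i=4: L=delta=BASE, R=foxtrot -> take RIGHT -> foxtrot
i=5: L=foxtrot, R=bravo=BASE -> take LEFT -> foxtrot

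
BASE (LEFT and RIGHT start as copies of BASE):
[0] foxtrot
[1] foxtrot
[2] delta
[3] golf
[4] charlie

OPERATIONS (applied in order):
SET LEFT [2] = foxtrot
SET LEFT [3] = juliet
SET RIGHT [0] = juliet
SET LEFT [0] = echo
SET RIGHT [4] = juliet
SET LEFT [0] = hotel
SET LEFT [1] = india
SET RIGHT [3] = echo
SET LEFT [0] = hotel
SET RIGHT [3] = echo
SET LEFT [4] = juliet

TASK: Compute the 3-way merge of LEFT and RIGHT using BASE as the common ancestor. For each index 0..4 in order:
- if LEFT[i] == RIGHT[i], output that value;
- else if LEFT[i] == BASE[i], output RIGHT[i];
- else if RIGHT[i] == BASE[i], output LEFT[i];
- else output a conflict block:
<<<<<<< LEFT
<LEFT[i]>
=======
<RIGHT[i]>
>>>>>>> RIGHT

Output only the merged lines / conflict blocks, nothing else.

Final LEFT:  [hotel, india, foxtrot, juliet, juliet]
Final RIGHT: [juliet, foxtrot, delta, echo, juliet]
i=0: BASE=foxtrot L=hotel R=juliet all differ -> CONFLICT
i=1: L=india, R=foxtrot=BASE -> take LEFT -> india
i=2: L=foxtrot, R=delta=BASE -> take LEFT -> foxtrot
i=3: BASE=golf L=juliet R=echo all differ -> CONFLICT
i=4: L=juliet R=juliet -> agree -> juliet

Answer: <<<<<<< LEFT
hotel
=======
juliet
>>>>>>> RIGHT
india
foxtrot
<<<<<<< LEFT
juliet
=======
echo
>>>>>>> RIGHT
juliet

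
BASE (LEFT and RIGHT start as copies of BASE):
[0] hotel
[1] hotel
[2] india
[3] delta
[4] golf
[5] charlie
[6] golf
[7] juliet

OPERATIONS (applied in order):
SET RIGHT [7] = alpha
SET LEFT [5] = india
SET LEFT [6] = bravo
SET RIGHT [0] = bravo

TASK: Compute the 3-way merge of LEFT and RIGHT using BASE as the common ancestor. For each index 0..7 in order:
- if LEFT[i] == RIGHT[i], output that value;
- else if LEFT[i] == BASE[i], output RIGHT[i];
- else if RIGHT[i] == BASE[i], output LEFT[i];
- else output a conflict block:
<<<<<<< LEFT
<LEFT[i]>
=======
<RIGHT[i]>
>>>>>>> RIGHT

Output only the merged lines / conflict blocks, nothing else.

Answer: bravo
hotel
india
delta
golf
india
bravo
alpha

Derivation:
Final LEFT:  [hotel, hotel, india, delta, golf, india, bravo, juliet]
Final RIGHT: [bravo, hotel, india, delta, golf, charlie, golf, alpha]
i=0: L=hotel=BASE, R=bravo -> take RIGHT -> bravo
i=1: L=hotel R=hotel -> agree -> hotel
i=2: L=india R=india -> agree -> india
i=3: L=delta R=delta -> agree -> delta
i=4: L=golf R=golf -> agree -> golf
i=5: L=india, R=charlie=BASE -> take LEFT -> india
i=6: L=bravo, R=golf=BASE -> take LEFT -> bravo
i=7: L=juliet=BASE, R=alpha -> take RIGHT -> alpha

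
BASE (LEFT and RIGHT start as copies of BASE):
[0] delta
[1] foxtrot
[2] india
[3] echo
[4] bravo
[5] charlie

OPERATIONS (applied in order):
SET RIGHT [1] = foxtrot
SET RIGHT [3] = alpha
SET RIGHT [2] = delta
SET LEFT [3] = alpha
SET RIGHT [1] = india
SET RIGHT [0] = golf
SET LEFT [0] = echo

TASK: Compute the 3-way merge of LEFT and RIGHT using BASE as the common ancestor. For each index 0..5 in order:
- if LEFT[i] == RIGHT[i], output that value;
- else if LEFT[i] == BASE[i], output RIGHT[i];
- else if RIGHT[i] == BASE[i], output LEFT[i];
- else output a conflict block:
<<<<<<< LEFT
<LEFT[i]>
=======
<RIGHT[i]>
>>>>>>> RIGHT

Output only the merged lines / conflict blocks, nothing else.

Answer: <<<<<<< LEFT
echo
=======
golf
>>>>>>> RIGHT
india
delta
alpha
bravo
charlie

Derivation:
Final LEFT:  [echo, foxtrot, india, alpha, bravo, charlie]
Final RIGHT: [golf, india, delta, alpha, bravo, charlie]
i=0: BASE=delta L=echo R=golf all differ -> CONFLICT
i=1: L=foxtrot=BASE, R=india -> take RIGHT -> india
i=2: L=india=BASE, R=delta -> take RIGHT -> delta
i=3: L=alpha R=alpha -> agree -> alpha
i=4: L=bravo R=bravo -> agree -> bravo
i=5: L=charlie R=charlie -> agree -> charlie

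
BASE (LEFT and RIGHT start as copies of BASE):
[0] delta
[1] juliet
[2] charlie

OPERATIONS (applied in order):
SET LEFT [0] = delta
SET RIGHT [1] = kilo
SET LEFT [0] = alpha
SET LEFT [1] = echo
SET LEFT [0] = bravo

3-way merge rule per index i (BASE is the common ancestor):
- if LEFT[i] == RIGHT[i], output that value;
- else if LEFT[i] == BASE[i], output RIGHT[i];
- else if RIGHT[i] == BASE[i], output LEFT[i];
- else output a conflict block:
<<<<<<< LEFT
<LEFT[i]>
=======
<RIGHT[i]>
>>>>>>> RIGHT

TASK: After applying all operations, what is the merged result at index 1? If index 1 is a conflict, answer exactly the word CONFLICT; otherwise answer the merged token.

Answer: CONFLICT

Derivation:
Final LEFT:  [bravo, echo, charlie]
Final RIGHT: [delta, kilo, charlie]
i=0: L=bravo, R=delta=BASE -> take LEFT -> bravo
i=1: BASE=juliet L=echo R=kilo all differ -> CONFLICT
i=2: L=charlie R=charlie -> agree -> charlie
Index 1 -> CONFLICT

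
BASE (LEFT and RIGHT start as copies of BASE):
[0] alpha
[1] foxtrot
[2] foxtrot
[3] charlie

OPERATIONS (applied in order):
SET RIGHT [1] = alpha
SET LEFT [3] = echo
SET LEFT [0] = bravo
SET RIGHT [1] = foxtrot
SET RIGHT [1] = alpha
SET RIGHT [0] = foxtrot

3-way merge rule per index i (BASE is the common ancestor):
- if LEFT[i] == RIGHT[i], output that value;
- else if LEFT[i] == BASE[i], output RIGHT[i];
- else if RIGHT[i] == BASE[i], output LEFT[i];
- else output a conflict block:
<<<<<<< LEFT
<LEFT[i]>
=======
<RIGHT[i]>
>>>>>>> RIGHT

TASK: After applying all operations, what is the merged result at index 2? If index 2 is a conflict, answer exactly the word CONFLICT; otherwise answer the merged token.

Final LEFT:  [bravo, foxtrot, foxtrot, echo]
Final RIGHT: [foxtrot, alpha, foxtrot, charlie]
i=0: BASE=alpha L=bravo R=foxtrot all differ -> CONFLICT
i=1: L=foxtrot=BASE, R=alpha -> take RIGHT -> alpha
i=2: L=foxtrot R=foxtrot -> agree -> foxtrot
i=3: L=echo, R=charlie=BASE -> take LEFT -> echo
Index 2 -> foxtrot

Answer: foxtrot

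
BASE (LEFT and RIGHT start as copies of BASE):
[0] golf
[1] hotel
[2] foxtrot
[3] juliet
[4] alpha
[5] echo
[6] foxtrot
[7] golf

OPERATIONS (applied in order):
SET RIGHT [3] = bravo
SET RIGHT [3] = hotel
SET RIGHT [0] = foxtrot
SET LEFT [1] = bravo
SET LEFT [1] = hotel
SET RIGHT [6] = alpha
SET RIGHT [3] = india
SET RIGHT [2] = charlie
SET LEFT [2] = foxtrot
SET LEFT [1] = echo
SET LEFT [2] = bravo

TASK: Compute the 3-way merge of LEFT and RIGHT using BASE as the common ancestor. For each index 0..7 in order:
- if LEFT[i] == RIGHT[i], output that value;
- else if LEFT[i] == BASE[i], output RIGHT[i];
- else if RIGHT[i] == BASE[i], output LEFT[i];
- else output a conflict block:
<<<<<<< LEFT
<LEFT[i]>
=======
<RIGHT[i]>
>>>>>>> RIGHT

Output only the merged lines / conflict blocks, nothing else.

Answer: foxtrot
echo
<<<<<<< LEFT
bravo
=======
charlie
>>>>>>> RIGHT
india
alpha
echo
alpha
golf

Derivation:
Final LEFT:  [golf, echo, bravo, juliet, alpha, echo, foxtrot, golf]
Final RIGHT: [foxtrot, hotel, charlie, india, alpha, echo, alpha, golf]
i=0: L=golf=BASE, R=foxtrot -> take RIGHT -> foxtrot
i=1: L=echo, R=hotel=BASE -> take LEFT -> echo
i=2: BASE=foxtrot L=bravo R=charlie all differ -> CONFLICT
i=3: L=juliet=BASE, R=india -> take RIGHT -> india
i=4: L=alpha R=alpha -> agree -> alpha
i=5: L=echo R=echo -> agree -> echo
i=6: L=foxtrot=BASE, R=alpha -> take RIGHT -> alpha
i=7: L=golf R=golf -> agree -> golf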